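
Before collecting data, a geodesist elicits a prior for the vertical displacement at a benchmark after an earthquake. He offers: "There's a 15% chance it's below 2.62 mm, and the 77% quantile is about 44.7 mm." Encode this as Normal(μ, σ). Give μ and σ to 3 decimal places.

The p-quantile of Normal(μ,σ) is μ + z_p·σ, with z_{0.15} = -1.036 and z_{0.77} = 0.7388.
Eliminate σ: μ = (z₂·x₁ − z₁·x₂)/(z₂ − z₁) = (0.7388·2.62 − (-1.036)·44.7)/1.775 = 27.187.
Then σ = (x₂ − x₁)/(z₂ − z₁) = (44.7 − 2.62)/1.775 = 23.703.

μ = 27.187, σ = 23.703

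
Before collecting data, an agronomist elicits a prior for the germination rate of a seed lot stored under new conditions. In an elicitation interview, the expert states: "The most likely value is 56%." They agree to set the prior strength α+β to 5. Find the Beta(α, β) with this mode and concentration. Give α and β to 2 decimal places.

For α,β > 1 the Beta mode is (α−1)/(α+β−2). With α+β = 5, the mode is (α−1)/3.
Set (α−1)/3 = 0.56 → α = 1 + 0.56·3 = 2.68.
β = 5 − α = 2.32.

α = 2.68, β = 2.32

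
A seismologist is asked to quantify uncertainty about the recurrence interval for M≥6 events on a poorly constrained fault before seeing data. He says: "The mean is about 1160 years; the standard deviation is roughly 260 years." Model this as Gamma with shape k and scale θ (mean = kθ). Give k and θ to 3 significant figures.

For Gamma(k, scale θ): mean = kθ, variance = kθ², so CV = 1/√k.
CV = SD/mean = 260/1160 = 0.2241, hence k = 1/CV² = 19.9.
Then θ = mean/k = 1160/19.9 = 58.3.

k ≈ 19.9, θ ≈ 58.3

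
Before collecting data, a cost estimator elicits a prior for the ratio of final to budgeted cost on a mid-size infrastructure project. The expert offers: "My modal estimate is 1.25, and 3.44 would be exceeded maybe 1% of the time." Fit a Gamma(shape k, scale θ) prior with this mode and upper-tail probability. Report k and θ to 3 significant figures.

k ≈ 5.48, θ ≈ 0.279

Gamma(k,θ) with k>1 has mode (k−1)θ, so θ = 1.25/(k−1).
Need P(X < 3.44) = 0.99 with θ tied to k this way. Start at k = 2, θ = 1.25: P(X<3.44) ≈ 0.761.
Too low — raise k to concentrate. Iterating converges to k ≈ 5.48.
Then θ = 1.25/(5.48−1) ≈ 0.279.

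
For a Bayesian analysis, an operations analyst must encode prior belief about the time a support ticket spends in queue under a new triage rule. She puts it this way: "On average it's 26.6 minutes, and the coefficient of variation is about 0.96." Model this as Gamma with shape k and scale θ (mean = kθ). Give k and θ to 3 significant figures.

For Gamma(k, scale θ): mean = kθ, variance = kθ², so CV = 1/√k.
CV = 0.96, hence k = 1/CV² = 1.09.
Then θ = mean/k = 26.6/1.09 = 24.5.

k ≈ 1.09, θ ≈ 24.5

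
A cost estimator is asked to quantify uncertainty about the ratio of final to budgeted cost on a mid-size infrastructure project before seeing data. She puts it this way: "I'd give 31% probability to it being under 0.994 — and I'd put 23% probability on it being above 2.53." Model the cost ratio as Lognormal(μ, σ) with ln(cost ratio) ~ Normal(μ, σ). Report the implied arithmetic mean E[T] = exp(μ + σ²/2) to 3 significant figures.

E[T] ≈ 1.93

If T ~ Lognormal(μ,σ) then ln T ~ Normal(μ,σ), so the p-quantile of ln T is μ + z_p·σ.
ln(0.994) = -0.006018 and ln(2.53) = 0.9282; z_{0.31} = -0.4959, z_{0.77} = 0.7388.
σ = (0.9282 − -0.006018)/(0.7388 − (-0.4959)) = 0.757.
μ = -0.006018 − (-0.4959)·0.757 = 0.369.
E[T] = exp(μ + σ²/2) = exp(0.369 + 0.2863) = 1.93.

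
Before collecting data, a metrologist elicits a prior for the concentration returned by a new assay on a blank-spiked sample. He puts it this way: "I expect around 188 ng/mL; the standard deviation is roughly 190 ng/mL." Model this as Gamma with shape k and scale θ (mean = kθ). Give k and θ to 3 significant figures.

k ≈ 0.979, θ ≈ 192

For Gamma(k, scale θ): mean = kθ, variance = kθ², so CV = 1/√k.
CV = SD/mean = 190/188 = 1.011, hence k = 1/CV² = 0.979.
Then θ = mean/k = 188/0.979 = 192.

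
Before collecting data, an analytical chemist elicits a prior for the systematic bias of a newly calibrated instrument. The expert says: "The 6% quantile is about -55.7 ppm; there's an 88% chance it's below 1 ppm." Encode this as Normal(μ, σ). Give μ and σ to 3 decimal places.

For Normal(μ,σ), the p-quantile is μ + z_p·σ. Here z_{0.06} = -1.555, z_{0.88} = 1.175.
So -55.7 = μ − 1.555σ and 1 = μ + 1.175σ.
Subtracting: σ = (1 − -55.7)/(1.175 − (-1.555)) = 20.771.
Then μ = -55.7 − (-1.555)·20.771 = -23.406.

μ = -23.406, σ = 20.771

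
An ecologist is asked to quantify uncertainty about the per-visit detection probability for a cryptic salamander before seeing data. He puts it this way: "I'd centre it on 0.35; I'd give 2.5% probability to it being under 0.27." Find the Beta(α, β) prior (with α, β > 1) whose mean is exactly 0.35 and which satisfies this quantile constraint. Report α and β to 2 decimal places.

With mean 0.35 fixed, write α = 0.35s, β = 0.65s where s = α+β.
Need P(θ < 0.27) = 0.025 under Beta(0.35s, 0.65s). Normal approximation: (q−m)/√(m(1−m)/s) ≈ z_{0.025} = -1.96, so s ≈ 0.35·0.65·(-1.96)²/(0.27−0.35)² = 136.6.
At s = 136.6: P(θ<0.27) ≈ 0.021. Adjusting to match 0.025 gives s ≈ 127.76.
So α = 0.35·127.76 ≈ 44.72, β = 0.65·127.76 ≈ 83.05.

α ≈ 44.72, β ≈ 83.05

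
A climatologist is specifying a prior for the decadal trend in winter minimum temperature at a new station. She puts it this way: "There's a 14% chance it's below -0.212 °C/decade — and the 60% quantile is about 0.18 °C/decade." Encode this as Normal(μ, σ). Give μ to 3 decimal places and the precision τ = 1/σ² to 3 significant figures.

The p-quantile of Normal(μ,σ) is μ + z_p·σ, with z_{0.14} = -1.08 and z_{0.6} = 0.2533.
Eliminate σ: μ = (z₂·x₁ − z₁·x₂)/(z₂ − z₁) = (0.2533·-0.212 − (-1.08)·0.18)/1.334 = 0.106.
Then σ = (x₂ − x₁)/(z₂ − z₁) = (0.18 − -0.212)/1.334 = 0.294.
Precision τ = 1/σ² = 1/0.2939² = 11.6.

μ = 0.106, τ = 11.6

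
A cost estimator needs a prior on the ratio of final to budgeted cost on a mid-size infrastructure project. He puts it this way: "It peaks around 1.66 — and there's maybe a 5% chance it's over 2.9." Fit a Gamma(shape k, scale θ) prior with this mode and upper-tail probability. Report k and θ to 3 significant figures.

Gamma(k,θ) with k>1 has mode (k−1)θ, so θ = 1.66/(k−1).
Need P(X < 2.9) = 0.95 with θ tied to k this way. Start at k = 2, θ = 1.66: P(X<2.9) ≈ 0.521.
Too low — raise k to concentrate. Iterating converges to k ≈ 9.96.
Then θ = 1.66/(9.96−1) ≈ 0.185.

k ≈ 9.96, θ ≈ 0.185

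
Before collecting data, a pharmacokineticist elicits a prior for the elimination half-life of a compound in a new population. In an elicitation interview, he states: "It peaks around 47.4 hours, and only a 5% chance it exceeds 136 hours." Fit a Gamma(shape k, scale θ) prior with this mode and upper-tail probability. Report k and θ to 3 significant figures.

k ≈ 3.4, θ ≈ 19.7

Gamma(k,θ) with k>1 has mode (k−1)θ, so θ = 47.4/(k−1).
Need P(X < 136) = 0.95 with θ tied to k this way. Start at k = 2, θ = 47.4: P(X<136) ≈ 0.780.
Too low — raise k to concentrate. Iterating converges to k ≈ 3.4.
Then θ = 47.4/(3.4−1) ≈ 19.7.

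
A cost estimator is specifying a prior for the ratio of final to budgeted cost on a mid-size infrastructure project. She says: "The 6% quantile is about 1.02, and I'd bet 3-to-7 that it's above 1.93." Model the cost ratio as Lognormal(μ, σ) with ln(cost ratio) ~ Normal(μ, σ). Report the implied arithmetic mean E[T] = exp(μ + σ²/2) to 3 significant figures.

E[T] ≈ 1.72

If T ~ Lognormal(μ,σ) then ln T ~ Normal(μ,σ), so the p-quantile of ln T is μ + z_p·σ.
ln(1.02) = 0.0198 and ln(1.93) = 0.6575; z_{0.06} = -1.555, z_{0.7} = 0.5244.
σ = (0.6575 − 0.0198)/(0.5244 − (-1.555)) = 0.307.
μ = 0.0198 − (-1.555)·0.307 = 0.497.
E[T] = exp(μ + σ²/2) = exp(0.497 + 0.0470) = 1.72.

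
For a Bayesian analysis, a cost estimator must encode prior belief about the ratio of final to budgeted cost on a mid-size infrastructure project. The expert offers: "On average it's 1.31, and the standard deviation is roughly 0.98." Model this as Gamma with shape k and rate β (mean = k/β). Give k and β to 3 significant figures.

k ≈ 1.79, β ≈ 1.36

For Gamma(k, rate β): mean = k/β, variance = k/β², so CV = 1/√k.
CV = SD/mean = 0.98/1.31 = 0.7481, hence k = 1/CV² = 1.79.
Then β = k/mean = 1.79/1.31 = 1.36.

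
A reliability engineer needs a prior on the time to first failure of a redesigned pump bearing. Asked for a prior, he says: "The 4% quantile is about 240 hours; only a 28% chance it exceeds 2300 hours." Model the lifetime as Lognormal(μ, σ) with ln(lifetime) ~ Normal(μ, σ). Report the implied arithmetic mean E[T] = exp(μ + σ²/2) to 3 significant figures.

E[T] ≈ 2090 hours

If T ~ Lognormal(μ,σ) then ln T ~ Normal(μ,σ), so the p-quantile of ln T is μ + z_p·σ.
ln(240) = 5.481 and ln(2300) = 7.741; z_{0.04} = -1.751, z_{0.72} = 0.5828.
σ = (7.741 − 5.481)/(0.5828 − (-1.751)) = 0.969.
μ = 5.481 − (-1.751)·0.969 = 7.176.
E[T] = exp(μ + σ²/2) = exp(7.176 + 0.4690) = 2090 hours.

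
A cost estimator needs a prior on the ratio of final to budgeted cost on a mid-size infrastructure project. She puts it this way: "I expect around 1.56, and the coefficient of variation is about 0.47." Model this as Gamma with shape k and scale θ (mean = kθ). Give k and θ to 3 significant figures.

k ≈ 4.53, θ ≈ 0.345

For Gamma(k, scale θ): mean = kθ, variance = kθ², so CV = 1/√k.
CV = 0.47, hence k = 1/CV² = 4.53.
Then θ = mean/k = 1.56/4.53 = 0.345.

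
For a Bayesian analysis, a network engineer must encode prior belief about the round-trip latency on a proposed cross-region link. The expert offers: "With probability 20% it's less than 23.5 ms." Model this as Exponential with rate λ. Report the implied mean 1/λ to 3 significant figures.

mean ≈ 105 ms

P(T < 23.5) = 1 − e^(−λ·23.5) = 0.2, so λ = −ln(1−0.2)/23.5 = −ln(0.8)/23.5 = 0.0095.
Mean = 1/λ = 105 ms.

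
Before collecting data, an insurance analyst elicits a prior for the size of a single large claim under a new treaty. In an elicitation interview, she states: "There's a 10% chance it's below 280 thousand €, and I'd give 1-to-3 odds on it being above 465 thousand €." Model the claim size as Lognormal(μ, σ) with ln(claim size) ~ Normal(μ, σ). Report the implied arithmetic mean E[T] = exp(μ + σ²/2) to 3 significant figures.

If T ~ Lognormal(μ,σ) then ln T ~ Normal(μ,σ), so the p-quantile of ln T is μ + z_p·σ.
ln(280) = 5.635 and ln(465) = 6.142; z_{0.1} = -1.282, z_{0.75} = 0.6745.
σ = (6.142 − 5.635)/(0.6745 − (-1.282)) = 0.259.
μ = 5.635 − (-1.282)·0.259 = 5.967.
E[T] = exp(μ + σ²/2) = exp(5.967 + 0.0336) = 404 thousand €.

E[T] ≈ 404 thousand €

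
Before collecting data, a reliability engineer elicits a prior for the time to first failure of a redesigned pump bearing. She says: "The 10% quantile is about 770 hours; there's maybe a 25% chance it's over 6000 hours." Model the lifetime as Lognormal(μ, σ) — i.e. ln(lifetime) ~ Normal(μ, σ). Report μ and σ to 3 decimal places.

μ ≈ 7.992, σ ≈ 1.050

If T ~ Lognormal(μ,σ) then ln T ~ Normal(μ,σ), so the p-quantile of ln T is μ + z_p·σ.
ln(770) = 6.646 and ln(6000) = 8.7; z_{0.1} = -1.282, z_{0.75} = 0.6745.
σ = (8.7 − 6.646)/(0.6745 − (-1.282)) = 1.050.
μ = 6.646 − (-1.282)·1.050 = 7.992.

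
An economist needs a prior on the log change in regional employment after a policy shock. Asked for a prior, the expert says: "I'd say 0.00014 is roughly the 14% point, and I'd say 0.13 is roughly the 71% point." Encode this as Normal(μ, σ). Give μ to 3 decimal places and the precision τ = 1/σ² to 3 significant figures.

μ = 0.086, τ = 158

The p-quantile of Normal(μ,σ) is μ + z_p·σ, with z_{0.14} = -1.08 and z_{0.71} = 0.5534.
Eliminate σ: μ = (z₂·x₁ − z₁·x₂)/(z₂ − z₁) = (0.5534·0.00014 − (-1.08)·0.13)/1.634 = 0.086.
Then σ = (x₂ − x₁)/(z₂ − z₁) = (0.13 − 0.00014)/1.634 = 0.079.
Precision τ = 1/σ² = 1/0.07949² = 158.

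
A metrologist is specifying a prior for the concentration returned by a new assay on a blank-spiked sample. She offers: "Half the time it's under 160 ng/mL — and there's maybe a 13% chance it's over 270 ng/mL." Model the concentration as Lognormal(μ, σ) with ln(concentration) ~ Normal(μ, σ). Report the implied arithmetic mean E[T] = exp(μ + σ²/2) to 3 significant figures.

If T ~ Lognormal(μ,σ) then ln T ~ Normal(μ,σ), so the p-quantile of ln T is μ + z_p·σ.
ln(160) = 5.075 and ln(270) = 5.598; z_{0.5} = 0, z_{0.87} = 1.126.
σ = (5.598 − 5.075)/(1.126 − (0)) = 0.465.
μ = 5.075 − (0)·0.465 = 5.075.
E[T] = exp(μ + σ²/2) = exp(5.075 + 0.1079) = 178 ng/mL.

E[T] ≈ 178 ng/mL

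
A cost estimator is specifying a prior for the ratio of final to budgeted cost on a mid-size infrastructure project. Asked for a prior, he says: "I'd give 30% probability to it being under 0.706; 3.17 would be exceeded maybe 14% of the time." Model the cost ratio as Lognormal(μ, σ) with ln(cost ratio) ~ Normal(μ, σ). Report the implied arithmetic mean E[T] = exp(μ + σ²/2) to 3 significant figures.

E[T] ≈ 1.79

If T ~ Lognormal(μ,σ) then ln T ~ Normal(μ,σ), so the p-quantile of ln T is μ + z_p·σ.
ln(0.706) = -0.3481 and ln(3.17) = 1.154; z_{0.3} = -0.5244, z_{0.86} = 1.08.
σ = (1.154 − -0.3481)/(1.08 − (-0.5244)) = 0.936.
μ = -0.3481 − (-0.5244)·0.936 = 0.143.
E[T] = exp(μ + σ²/2) = exp(0.143 + 0.4380) = 1.79.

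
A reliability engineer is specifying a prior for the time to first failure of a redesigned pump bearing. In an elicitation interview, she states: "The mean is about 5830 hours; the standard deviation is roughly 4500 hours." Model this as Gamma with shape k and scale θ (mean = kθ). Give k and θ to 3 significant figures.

k ≈ 1.68, θ ≈ 3470

For Gamma(k, scale θ): mean = kθ, variance = kθ², so CV = 1/√k.
CV = SD/mean = 4500/5830 = 0.7719, hence k = 1/CV² = 1.68.
Then θ = mean/k = 5830/1.68 = 3470.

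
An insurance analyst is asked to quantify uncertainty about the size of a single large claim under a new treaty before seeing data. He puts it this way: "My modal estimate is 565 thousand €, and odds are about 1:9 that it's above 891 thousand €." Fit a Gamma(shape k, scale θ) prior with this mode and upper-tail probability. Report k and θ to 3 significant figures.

Gamma(k,θ) with k>1 has mode (k−1)θ, so θ = 565/(k−1).
Need P(X < 891) = 0.9 with θ tied to k this way. Start at k = 2, θ = 565: P(X<891) ≈ 0.468.
Too low — raise k to concentrate. Iterating converges to k ≈ 10.
Then θ = 565/(10−1) ≈ 62.5.

k ≈ 10, θ ≈ 62.5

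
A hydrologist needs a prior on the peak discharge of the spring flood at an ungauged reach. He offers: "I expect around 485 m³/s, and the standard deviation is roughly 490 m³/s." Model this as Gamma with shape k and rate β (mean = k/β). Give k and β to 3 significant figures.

For Gamma(k, rate β): mean = k/β, variance = k/β², so CV = 1/√k.
CV = SD/mean = 490/485 = 1.01, hence k = 1/CV² = 0.98.
Then β = k/mean = 0.98/485 = 0.00202.

k ≈ 0.98, β ≈ 0.00202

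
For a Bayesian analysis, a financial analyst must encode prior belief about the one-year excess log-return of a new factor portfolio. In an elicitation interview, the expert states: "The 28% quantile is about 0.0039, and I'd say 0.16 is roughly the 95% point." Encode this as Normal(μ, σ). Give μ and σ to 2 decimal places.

The p-quantile of Normal(μ,σ) is μ + z_p·σ, with z_{0.28} = -0.5828 and z_{0.95} = 1.645.
Eliminate σ: μ = (z₂·x₁ − z₁·x₂)/(z₂ − z₁) = (1.645·0.0039 − (-0.5828)·0.16)/2.228 = 0.04.
Then σ = (x₂ − x₁)/(z₂ − z₁) = (0.16 − 0.0039)/2.228 = 0.07.

μ = 0.04, σ = 0.07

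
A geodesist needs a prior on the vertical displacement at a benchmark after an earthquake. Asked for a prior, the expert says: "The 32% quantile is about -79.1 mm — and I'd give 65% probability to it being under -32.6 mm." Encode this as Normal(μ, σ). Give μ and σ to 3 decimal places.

For Normal(μ,σ), the p-quantile is μ + z_p·σ. Here z_{0.32} = -0.4677, z_{0.65} = 0.3853.
So -79.1 = μ − 0.4677σ and -32.6 = μ + 0.3853σ.
Subtracting: σ = (-32.6 − -79.1)/(0.3853 − (-0.4677)) = 54.512.
Then μ = -79.1 − (-0.4677)·54.512 = -53.605.

μ = -53.605, σ = 54.512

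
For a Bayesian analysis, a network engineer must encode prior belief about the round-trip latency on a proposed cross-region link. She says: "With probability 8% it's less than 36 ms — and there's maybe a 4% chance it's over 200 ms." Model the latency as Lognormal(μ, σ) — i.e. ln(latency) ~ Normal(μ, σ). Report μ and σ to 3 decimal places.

μ ≈ 4.347, σ ≈ 0.543

If T ~ Lognormal(μ,σ) then ln T ~ Normal(μ,σ), so the p-quantile of ln T is μ + z_p·σ.
ln(36) = 3.584 and ln(200) = 5.298; z_{0.08} = -1.405, z_{0.96} = 1.751.
σ = (5.298 − 3.584)/(1.751 − (-1.405)) = 0.543.
μ = 3.584 − (-1.405)·0.543 = 4.347.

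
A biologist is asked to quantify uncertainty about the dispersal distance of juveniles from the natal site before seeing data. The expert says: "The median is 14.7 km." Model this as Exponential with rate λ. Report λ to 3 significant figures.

λ ≈ 0.0472

Exponential median = ln 2 / λ, so λ = ln 2 / 14.7 = 0.0472.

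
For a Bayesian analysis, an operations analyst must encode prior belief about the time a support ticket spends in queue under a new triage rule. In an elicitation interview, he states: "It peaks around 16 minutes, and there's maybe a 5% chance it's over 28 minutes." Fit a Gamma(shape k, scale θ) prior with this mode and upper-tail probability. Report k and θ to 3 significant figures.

Gamma(k,θ) with k>1 has mode (k−1)θ, so θ = 16/(k−1).
Need P(X < 28) = 0.95 with θ tied to k this way. Start at k = 2, θ = 16: P(X<28) ≈ 0.522.
Too low — raise k to concentrate. Iterating converges to k ≈ 9.91.
Then θ = 16/(9.91−1) ≈ 1.8.

k ≈ 9.91, θ ≈ 1.8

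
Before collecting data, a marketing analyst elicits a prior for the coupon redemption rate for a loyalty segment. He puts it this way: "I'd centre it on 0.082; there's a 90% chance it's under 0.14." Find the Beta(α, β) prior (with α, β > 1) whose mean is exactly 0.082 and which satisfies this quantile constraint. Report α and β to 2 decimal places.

With mean 0.082 fixed, write α = 0.082s, β = 0.918s where s = α+β.
Need P(θ < 0.14) = 0.9 under Beta(0.082s, 0.918s). Normal approximation: (q−m)/√(m(1−m)/s) ≈ z_{0.9} = 1.28, so s ≈ 0.082·0.918·(1.28)²/(0.14−0.082)² = 36.8.
At s = 36.8: P(θ<0.14) ≈ 0.893. Adjusting to match 0.9 gives s ≈ 40.07.
So α = 0.082·40.07 ≈ 3.29, β = 0.918·40.07 ≈ 36.78.

α ≈ 3.29, β ≈ 36.78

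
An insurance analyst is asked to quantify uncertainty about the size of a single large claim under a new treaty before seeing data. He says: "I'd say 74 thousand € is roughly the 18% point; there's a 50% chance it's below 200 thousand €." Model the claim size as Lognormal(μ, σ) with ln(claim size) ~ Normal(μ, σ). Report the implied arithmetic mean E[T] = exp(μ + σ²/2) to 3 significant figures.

E[T] ≈ 361 thousand €

If T ~ Lognormal(μ,σ) then ln T ~ Normal(μ,σ), so the p-quantile of ln T is μ + z_p·σ.
ln(74) = 4.304 and ln(200) = 5.298; z_{0.18} = -0.9154, z_{0.5} = 0.
σ = (5.298 − 4.304)/(0 − (-0.9154)) = 1.086.
μ = 4.304 − (-0.9154)·1.086 = 5.298.
E[T] = exp(μ + σ²/2) = exp(5.298 + 0.5899) = 361 thousand €.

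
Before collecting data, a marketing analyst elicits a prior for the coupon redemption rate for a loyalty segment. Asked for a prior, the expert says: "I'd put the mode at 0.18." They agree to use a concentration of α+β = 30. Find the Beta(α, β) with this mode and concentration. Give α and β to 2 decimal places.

α = 6.04, β = 23.96

For α,β > 1 the Beta mode is (α−1)/(α+β−2). With α+β = 30, the mode is (α−1)/28.
Set (α−1)/28 = 0.18 → α = 1 + 0.18·28 = 6.04.
β = 30 − α = 23.96.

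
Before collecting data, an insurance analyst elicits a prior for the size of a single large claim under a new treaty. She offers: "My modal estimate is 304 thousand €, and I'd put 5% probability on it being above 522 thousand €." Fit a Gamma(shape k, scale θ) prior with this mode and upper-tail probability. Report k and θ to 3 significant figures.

Gamma(k,θ) with k>1 has mode (k−1)θ, so θ = 304/(k−1).
Need P(X < 522) = 0.95 with θ tied to k this way. Start at k = 2, θ = 304: P(X<522) ≈ 0.512.
Too low — raise k to concentrate. Iterating converges to k ≈ 10.5.
Then θ = 304/(10.5−1) ≈ 31.8.

k ≈ 10.5, θ ≈ 31.8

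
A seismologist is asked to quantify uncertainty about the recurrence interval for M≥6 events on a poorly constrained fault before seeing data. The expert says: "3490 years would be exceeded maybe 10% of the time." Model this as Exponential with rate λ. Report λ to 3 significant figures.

λ ≈ 0.00066

P(T > 3490.0) = e^(−λ·3490.0) = 0.1, so λ = −ln(0.1)/3490.0 = 0.00066.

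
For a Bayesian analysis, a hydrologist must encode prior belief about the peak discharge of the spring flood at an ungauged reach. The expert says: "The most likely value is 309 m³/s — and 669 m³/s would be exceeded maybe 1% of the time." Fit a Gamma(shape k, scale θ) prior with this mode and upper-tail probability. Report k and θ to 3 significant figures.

Gamma(k,θ) with k>1 has mode (k−1)θ, so θ = 309/(k−1).
Need P(X < 669) = 0.99 with θ tied to k this way. Start at k = 2, θ = 309: P(X<669) ≈ 0.637.
Too low — raise k to concentrate. Iterating converges to k ≈ 9.11.
Then θ = 309/(9.11−1) ≈ 38.1.

k ≈ 9.11, θ ≈ 38.1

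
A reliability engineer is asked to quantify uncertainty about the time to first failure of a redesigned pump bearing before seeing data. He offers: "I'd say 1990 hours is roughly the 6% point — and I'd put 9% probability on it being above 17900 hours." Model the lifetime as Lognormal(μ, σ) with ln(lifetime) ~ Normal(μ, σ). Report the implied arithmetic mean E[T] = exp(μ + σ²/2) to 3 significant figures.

E[T] ≈ 8630 hours

If T ~ Lognormal(μ,σ) then ln T ~ Normal(μ,σ), so the p-quantile of ln T is μ + z_p·σ.
ln(1990) = 7.596 and ln(17900) = 9.793; z_{0.06} = -1.555, z_{0.91} = 1.341.
σ = (9.793 − 7.596)/(1.341 − (-1.555)) = 0.759.
μ = 7.596 − (-1.555)·0.759 = 8.775.
E[T] = exp(μ + σ²/2) = exp(8.775 + 0.2878) = 8630 hours.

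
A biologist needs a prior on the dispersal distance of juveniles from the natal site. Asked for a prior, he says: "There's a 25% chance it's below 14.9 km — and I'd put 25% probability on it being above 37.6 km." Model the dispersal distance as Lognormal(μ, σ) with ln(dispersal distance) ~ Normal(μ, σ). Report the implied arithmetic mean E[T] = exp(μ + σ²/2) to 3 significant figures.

E[T] ≈ 30 km

If T ~ Lognormal(μ,σ) then ln T ~ Normal(μ,σ), so the p-quantile of ln T is μ + z_p·σ.
ln(14.9) = 2.701 and ln(37.6) = 3.627; z_{0.25} = -0.6745, z_{0.75} = 0.6745.
σ = (3.627 − 2.701)/(0.6745 − (-0.6745)) = 0.686.
μ = 2.701 − (-0.6745)·0.686 = 3.164.
E[T] = exp(μ + σ²/2) = exp(3.164 + 0.2354) = 30 km.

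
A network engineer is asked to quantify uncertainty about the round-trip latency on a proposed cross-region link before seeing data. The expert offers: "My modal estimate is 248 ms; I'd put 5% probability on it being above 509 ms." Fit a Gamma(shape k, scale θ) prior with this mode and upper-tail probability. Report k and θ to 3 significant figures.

Gamma(k,θ) with k>1 has mode (k−1)θ, so θ = 248/(k−1).
Need P(X < 509) = 0.95 with θ tied to k this way. Start at k = 2, θ = 248: P(X<509) ≈ 0.608.
Too low — raise k to concentrate. Iterating converges to k ≈ 6.35.
Then θ = 248/(6.35−1) ≈ 46.3.

k ≈ 6.35, θ ≈ 46.3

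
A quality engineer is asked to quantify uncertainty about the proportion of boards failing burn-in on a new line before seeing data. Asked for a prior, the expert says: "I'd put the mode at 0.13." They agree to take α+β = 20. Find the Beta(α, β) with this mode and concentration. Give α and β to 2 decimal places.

For α,β > 1 the Beta mode is (α−1)/(α+β−2). With α+β = 20, the mode is (α−1)/18.
Set (α−1)/18 = 0.13 → α = 1 + 0.13·18 = 3.34.
β = 20 − α = 16.66.

α = 3.34, β = 16.66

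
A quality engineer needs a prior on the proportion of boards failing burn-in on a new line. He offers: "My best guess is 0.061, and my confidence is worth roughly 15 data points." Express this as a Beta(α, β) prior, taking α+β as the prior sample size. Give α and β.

Under the effective-sample-size interpretation, Beta(α, β) has prior mean α/(α+β) and prior sample size α+β.
So α+β = 15 and α/(α+β) = 0.061, giving α = 0.061·15 = 0.915 and β = 15 − 0.915 = 14.085.

α = 0.915, β = 14.085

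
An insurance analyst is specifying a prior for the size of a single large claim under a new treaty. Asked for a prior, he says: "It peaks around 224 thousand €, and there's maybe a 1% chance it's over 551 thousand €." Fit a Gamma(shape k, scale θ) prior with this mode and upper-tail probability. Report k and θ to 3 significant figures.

k ≈ 6.81, θ ≈ 38.5

Gamma(k,θ) with k>1 has mode (k−1)θ, so θ = 224/(k−1).
Need P(X < 551) = 0.99 with θ tied to k this way. Start at k = 2, θ = 224: P(X<551) ≈ 0.704.
Too low — raise k to concentrate. Iterating converges to k ≈ 6.81.
Then θ = 224/(6.81−1) ≈ 38.5.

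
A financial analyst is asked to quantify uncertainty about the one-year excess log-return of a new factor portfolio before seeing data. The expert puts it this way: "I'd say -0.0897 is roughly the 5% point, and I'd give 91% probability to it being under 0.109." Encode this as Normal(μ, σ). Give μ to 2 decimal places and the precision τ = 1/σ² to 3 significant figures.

μ = 0.02, τ = 226

The p-quantile of Normal(μ,σ) is μ + z_p·σ, with z_{0.05} = -1.645 and z_{0.91} = 1.341.
Eliminate σ: μ = (z₂·x₁ − z₁·x₂)/(z₂ − z₁) = (1.341·-0.0897 − (-1.645)·0.109)/2.986 = 0.02.
Then σ = (x₂ − x₁)/(z₂ − z₁) = (0.109 − -0.0897)/2.986 = 0.07.
Precision τ = 1/σ² = 1/0.06655² = 226.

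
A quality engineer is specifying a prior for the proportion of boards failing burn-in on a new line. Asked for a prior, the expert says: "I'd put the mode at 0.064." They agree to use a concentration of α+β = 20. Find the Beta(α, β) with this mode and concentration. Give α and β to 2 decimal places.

For α,β > 1 the Beta mode is (α−1)/(α+β−2). With α+β = 20, the mode is (α−1)/18.
Set (α−1)/18 = 0.064 → α = 1 + 0.064·18 = 2.15.
β = 20 − α = 17.85.

α = 2.15, β = 17.85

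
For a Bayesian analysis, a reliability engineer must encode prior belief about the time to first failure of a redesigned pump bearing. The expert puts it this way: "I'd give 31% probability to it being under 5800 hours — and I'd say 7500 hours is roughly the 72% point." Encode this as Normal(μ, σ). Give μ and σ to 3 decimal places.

The p-quantile of Normal(μ,σ) is μ + z_p·σ, with z_{0.31} = -0.4959 and z_{0.72} = 0.5828.
Eliminate σ: μ = (z₂·x₁ − z₁·x₂)/(z₂ − z₁) = (0.5828·5800 − (-0.4959)·7500)/1.079 = 6581.452.
Then σ = (x₂ − x₁)/(z₂ − z₁) = (7500 − 5800)/1.079 = 1575.983.

μ = 6581.452, σ = 1575.983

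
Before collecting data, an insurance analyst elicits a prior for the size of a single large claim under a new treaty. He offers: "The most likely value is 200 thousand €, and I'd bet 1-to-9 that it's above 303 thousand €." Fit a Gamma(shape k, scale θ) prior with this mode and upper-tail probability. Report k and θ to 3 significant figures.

Gamma(k,θ) with k>1 has mode (k−1)θ, so θ = 200/(k−1).
Need P(X < 303) = 0.9 with θ tied to k this way. Start at k = 2, θ = 200: P(X<303) ≈ 0.447.
Too low — raise k to concentrate. Iterating converges to k ≈ 11.8.
Then θ = 200/(11.8−1) ≈ 18.5.

k ≈ 11.8, θ ≈ 18.5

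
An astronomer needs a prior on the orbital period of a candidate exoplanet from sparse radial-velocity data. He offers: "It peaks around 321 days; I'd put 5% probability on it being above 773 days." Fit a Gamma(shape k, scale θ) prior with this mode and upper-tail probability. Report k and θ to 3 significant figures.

Gamma(k,θ) with k>1 has mode (k−1)θ, so θ = 321/(k−1).
Need P(X < 773) = 0.95 with θ tied to k this way. Start at k = 2, θ = 321: P(X<773) ≈ 0.693.
Too low — raise k to concentrate. Iterating converges to k ≈ 4.53.
Then θ = 321/(4.53−1) ≈ 90.9.

k ≈ 4.53, θ ≈ 90.9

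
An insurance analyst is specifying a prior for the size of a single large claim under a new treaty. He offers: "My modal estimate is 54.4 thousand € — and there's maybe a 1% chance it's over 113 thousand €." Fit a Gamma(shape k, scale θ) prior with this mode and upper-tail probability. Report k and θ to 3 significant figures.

Gamma(k,θ) with k>1 has mode (k−1)θ, so θ = 54.4/(k−1).
Need P(X < 113) = 0.99 with θ tied to k this way. Start at k = 2, θ = 54.4: P(X<113) ≈ 0.614.
Too low — raise k to concentrate. Iterating converges to k ≈ 10.1.
Then θ = 54.4/(10.1−1) ≈ 5.96.

k ≈ 10.1, θ ≈ 5.96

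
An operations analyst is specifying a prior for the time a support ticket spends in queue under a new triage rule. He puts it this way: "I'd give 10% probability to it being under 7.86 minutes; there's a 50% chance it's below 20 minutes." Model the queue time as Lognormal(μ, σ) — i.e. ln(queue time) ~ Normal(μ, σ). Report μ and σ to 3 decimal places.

If T ~ Lognormal(μ,σ) then ln T ~ Normal(μ,σ), so the p-quantile of ln T is μ + z_p·σ.
ln(7.86) = 2.062 and ln(20) = 2.996; z_{0.1} = -1.282, z_{0.5} = 0.
σ = (2.996 − 2.062)/(0 − (-1.282)) = 0.729.
μ = 2.062 − (-1.282)·0.729 = 2.996.

μ ≈ 2.996, σ ≈ 0.729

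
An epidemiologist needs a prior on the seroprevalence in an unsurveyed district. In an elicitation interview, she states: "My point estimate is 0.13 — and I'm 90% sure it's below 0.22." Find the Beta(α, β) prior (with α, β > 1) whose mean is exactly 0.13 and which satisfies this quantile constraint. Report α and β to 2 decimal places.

α ≈ 3.24, β ≈ 21.65

With mean 0.13 fixed, write α = 0.13s, β = 0.87s where s = α+β.
Need P(θ < 0.22) = 0.9 under Beta(0.13s, 0.87s). Normal approximation: (q−m)/√(m(1−m)/s) ≈ z_{0.9} = 1.28, so s ≈ 0.13·0.87·(1.28)²/(0.22−0.13)² = 22.9.
At s = 22.9: P(θ<0.22) ≈ 0.893. Adjusting to match 0.9 gives s ≈ 24.89.
So α = 0.13·24.89 ≈ 3.24, β = 0.87·24.89 ≈ 21.65.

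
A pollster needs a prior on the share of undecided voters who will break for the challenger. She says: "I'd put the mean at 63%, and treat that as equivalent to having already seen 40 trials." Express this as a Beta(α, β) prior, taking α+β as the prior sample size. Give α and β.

Under the effective-sample-size interpretation, Beta(α, β) has prior mean α/(α+β) and prior sample size α+β.
So α+β = 40 and α/(α+β) = 0.63, giving α = 0.63·40 = 25.2 and β = 40 − 25.2 = 14.8.

α = 25.2, β = 14.8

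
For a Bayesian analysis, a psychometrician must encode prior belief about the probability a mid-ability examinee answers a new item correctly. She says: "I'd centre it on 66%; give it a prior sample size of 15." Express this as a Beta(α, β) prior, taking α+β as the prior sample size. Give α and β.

α = 9.9, β = 5.1

Under the effective-sample-size interpretation, Beta(α, β) has prior mean α/(α+β) and prior sample size α+β.
So α+β = 15 and α/(α+β) = 0.66, giving α = 0.66·15 = 9.9 and β = 15 − 9.9 = 5.1.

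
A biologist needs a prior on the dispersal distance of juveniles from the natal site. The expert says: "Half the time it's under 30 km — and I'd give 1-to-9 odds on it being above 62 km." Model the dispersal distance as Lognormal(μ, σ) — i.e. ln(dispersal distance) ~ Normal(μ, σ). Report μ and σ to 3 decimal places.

μ ≈ 3.401, σ ≈ 0.566

If T ~ Lognormal(μ,σ) then ln T ~ Normal(μ,σ), so the p-quantile of ln T is μ + z_p·σ.
ln(30) = 3.401 and ln(62) = 4.127; z_{0.5} = 0, z_{0.9} = 1.282.
σ = (4.127 − 3.401)/(1.282 − (0)) = 0.566.
μ = 3.401 − (0)·0.566 = 3.401.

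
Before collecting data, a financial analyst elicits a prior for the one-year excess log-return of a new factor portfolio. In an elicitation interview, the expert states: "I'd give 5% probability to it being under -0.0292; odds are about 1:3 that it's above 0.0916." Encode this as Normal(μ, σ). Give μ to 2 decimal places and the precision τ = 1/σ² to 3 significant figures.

μ = 0.06, τ = 369

For Normal(μ,σ), the p-quantile is μ + z_p·σ. Here z_{0.05} = -1.645, z_{0.75} = 0.6745.
So -0.0292 = μ − 1.645σ and 0.0916 = μ + 0.6745σ.
Subtracting: σ = (0.0916 − -0.0292)/(0.6745 − (-1.645)) = 0.05.
Then μ = -0.0292 − (-1.645)·0.05 = 0.06.
Precision τ = 1/σ² = 1/0.05208² = 369.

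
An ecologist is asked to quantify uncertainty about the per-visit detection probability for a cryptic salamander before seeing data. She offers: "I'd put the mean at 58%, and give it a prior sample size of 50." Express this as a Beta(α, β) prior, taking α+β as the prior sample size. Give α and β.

α = 29, β = 21

Under the effective-sample-size interpretation, Beta(α, β) has prior mean α/(α+β) and prior sample size α+β.
So α+β = 50 and α/(α+β) = 0.58, giving α = 0.58·50 = 29 and β = 50 − 29 = 21.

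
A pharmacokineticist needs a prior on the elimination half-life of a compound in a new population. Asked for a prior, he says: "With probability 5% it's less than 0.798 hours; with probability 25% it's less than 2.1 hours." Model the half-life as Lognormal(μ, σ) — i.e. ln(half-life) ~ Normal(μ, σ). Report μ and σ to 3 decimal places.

If T ~ Lognormal(μ,σ) then ln T ~ Normal(μ,σ), so the p-quantile of ln T is μ + z_p·σ.
ln(0.798) = -0.2256 and ln(2.1) = 0.7419; z_{0.05} = -1.645, z_{0.25} = -0.6745.
σ = (0.7419 − -0.2256)/(-0.6745 − (-1.645)) = 0.997.
μ = -0.2256 − (-1.645)·0.997 = 1.414.

μ ≈ 1.414, σ ≈ 0.997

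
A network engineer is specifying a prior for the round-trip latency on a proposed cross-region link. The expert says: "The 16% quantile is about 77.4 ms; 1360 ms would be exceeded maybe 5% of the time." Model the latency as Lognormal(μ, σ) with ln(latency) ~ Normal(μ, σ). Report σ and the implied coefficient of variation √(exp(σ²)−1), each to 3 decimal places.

σ ≈ 1.086, CV ≈ 1.501

If T ~ Lognormal(μ,σ) then ln T ~ Normal(μ,σ), so the p-quantile of ln T is μ + z_p·σ.
ln(77.4) = 4.349 and ln(1360) = 7.215; z_{0.16} = -0.9945, z_{0.95} = 1.645.
σ = (7.215 − 4.349)/(1.645 − (-0.9945)) = 1.086.
μ = 4.349 − (-0.9945)·1.086 = 5.429.
CV = √(exp(σ²)−1) = √(exp(1.1794)−1) = 1.501.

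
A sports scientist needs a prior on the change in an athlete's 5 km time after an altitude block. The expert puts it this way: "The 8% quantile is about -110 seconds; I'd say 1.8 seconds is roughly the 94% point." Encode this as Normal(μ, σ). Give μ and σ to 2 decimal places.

The p-quantile of Normal(μ,σ) is μ + z_p·σ, with z_{0.08} = -1.405 and z_{0.94} = 1.555.
Eliminate σ: μ = (z₂·x₁ − z₁·x₂)/(z₂ − z₁) = (1.555·-110 − (-1.405)·1.8)/2.96 = -56.93.
Then σ = (x₂ − x₁)/(z₂ − z₁) = (1.8 − -110)/2.96 = 37.77.

μ = -56.93, σ = 37.77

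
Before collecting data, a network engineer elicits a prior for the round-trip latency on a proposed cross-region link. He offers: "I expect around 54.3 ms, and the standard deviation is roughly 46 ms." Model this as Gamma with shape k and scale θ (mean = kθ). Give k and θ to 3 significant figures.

k ≈ 1.39, θ ≈ 39

For Gamma(k, scale θ): mean = kθ, variance = kθ², so CV = 1/√k.
CV = SD/mean = 46/54.3 = 0.8471, hence k = 1/CV² = 1.39.
Then θ = mean/k = 54.3/1.39 = 39.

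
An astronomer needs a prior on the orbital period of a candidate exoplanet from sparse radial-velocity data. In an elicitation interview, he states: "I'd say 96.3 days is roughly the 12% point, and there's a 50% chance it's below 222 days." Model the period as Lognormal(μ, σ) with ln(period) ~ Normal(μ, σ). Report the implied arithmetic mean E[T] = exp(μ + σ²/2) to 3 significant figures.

E[T] ≈ 286 days

If T ~ Lognormal(μ,σ) then ln T ~ Normal(μ,σ), so the p-quantile of ln T is μ + z_p·σ.
ln(96.3) = 4.567 and ln(222) = 5.403; z_{0.12} = -1.175, z_{0.5} = 0.
σ = (5.403 − 4.567)/(0 − (-1.175)) = 0.711.
μ = 4.567 − (-1.175)·0.711 = 5.403.
E[T] = exp(μ + σ²/2) = exp(5.403 + 0.2526) = 286 days.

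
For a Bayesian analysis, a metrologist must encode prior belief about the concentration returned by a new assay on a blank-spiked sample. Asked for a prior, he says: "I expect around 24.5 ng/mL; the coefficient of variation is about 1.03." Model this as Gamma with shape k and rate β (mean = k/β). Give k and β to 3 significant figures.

k ≈ 0.943, β ≈ 0.0385

For Gamma(k, rate β): mean = k/β, variance = k/β², so CV = 1/√k.
CV = 1.03, hence k = 1/CV² = 0.943.
Then β = k/mean = 0.943/24.5 = 0.0385.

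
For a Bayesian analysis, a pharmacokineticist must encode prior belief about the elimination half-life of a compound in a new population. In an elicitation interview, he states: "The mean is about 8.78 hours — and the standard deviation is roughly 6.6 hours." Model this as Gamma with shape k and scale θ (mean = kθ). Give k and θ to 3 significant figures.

k ≈ 1.77, θ ≈ 4.96

For Gamma(k, scale θ): mean = kθ, variance = kθ², so CV = 1/√k.
CV = SD/mean = 6.6/8.78 = 0.7517, hence k = 1/CV² = 1.77.
Then θ = mean/k = 8.78/1.77 = 4.96.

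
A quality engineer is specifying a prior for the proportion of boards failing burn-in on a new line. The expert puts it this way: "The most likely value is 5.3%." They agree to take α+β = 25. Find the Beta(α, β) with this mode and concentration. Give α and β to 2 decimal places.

α = 2.22, β = 22.78

For α,β > 1 the Beta mode is (α−1)/(α+β−2). With α+β = 25, the mode is (α−1)/23.
Set (α−1)/23 = 0.053 → α = 1 + 0.053·23 = 2.22.
β = 25 − α = 22.78.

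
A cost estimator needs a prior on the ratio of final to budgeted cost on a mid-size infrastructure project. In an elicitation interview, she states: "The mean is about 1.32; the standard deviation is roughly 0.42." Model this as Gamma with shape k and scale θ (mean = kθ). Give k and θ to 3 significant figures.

k ≈ 9.88, θ ≈ 0.134

For Gamma(k, scale θ): mean = kθ, variance = kθ², so CV = 1/√k.
CV = SD/mean = 0.42/1.32 = 0.3182, hence k = 1/CV² = 9.88.
Then θ = mean/k = 1.32/9.88 = 0.134.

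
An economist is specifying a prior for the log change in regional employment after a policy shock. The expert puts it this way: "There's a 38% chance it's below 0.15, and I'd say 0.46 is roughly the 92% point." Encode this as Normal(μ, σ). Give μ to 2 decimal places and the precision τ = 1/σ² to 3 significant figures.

μ = 0.21, τ = 30.4

The p-quantile of Normal(μ,σ) is μ + z_p·σ, with z_{0.38} = -0.3055 and z_{0.92} = 1.405.
Eliminate σ: μ = (z₂·x₁ − z₁·x₂)/(z₂ − z₁) = (1.405·0.15 − (-0.3055)·0.46)/1.711 = 0.21.
Then σ = (x₂ − x₁)/(z₂ − z₁) = (0.46 − 0.15)/1.711 = 0.18.
Precision τ = 1/σ² = 1/0.1812² = 30.4.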